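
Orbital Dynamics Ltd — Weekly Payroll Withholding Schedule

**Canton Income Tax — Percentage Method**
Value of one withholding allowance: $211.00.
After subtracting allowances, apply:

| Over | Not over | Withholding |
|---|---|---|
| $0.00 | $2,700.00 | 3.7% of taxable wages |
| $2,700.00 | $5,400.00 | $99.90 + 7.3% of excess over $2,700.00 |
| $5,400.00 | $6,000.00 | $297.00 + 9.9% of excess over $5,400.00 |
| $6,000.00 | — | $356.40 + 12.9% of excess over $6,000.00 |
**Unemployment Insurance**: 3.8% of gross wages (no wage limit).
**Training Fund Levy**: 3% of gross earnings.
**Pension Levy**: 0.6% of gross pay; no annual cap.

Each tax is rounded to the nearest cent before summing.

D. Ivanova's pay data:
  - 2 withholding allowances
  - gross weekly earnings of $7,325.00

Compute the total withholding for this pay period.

Canton Income Tax: taxable = $7,325.00 − 2×$211.00 = $6,903.00
  $356.40 + 12.9% × ($6,903.00 − $6,000.00) = $356.40 + 12.9% × $903.00 = $472.89
Unemployment Insurance: 3.8% × $7,325.00 = $278.35
Training Fund Levy: 3% × $7,325.00 = $219.75
Pension Levy: 0.6% × $7,325.00 = $43.95
Total: $472.89 + $278.35 + $219.75 + $43.95 = $1,014.94

$1,014.94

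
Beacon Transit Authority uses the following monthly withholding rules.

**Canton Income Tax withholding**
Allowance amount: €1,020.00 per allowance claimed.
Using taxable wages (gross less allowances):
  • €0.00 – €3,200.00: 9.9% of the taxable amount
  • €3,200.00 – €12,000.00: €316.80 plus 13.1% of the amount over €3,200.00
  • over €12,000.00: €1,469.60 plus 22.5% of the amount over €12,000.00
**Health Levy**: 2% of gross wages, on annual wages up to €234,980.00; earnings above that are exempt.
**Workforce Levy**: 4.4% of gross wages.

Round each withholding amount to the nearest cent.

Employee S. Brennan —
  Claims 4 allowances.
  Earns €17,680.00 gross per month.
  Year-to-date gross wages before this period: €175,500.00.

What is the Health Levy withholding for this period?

Health Levy: 2% × €17,680.00 = €353.60

€353.60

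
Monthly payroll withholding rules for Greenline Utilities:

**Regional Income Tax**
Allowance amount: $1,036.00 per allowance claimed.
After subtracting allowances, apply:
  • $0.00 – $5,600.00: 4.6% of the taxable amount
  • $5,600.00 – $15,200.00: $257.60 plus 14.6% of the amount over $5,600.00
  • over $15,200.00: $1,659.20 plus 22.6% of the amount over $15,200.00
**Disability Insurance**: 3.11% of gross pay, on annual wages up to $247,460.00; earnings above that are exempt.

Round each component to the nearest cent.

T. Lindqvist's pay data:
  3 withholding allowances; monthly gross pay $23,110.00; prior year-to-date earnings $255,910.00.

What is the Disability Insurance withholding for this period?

$0.00

Disability Insurance: YTD $255,910.00 ≥ cap $247,460.00 → $0.00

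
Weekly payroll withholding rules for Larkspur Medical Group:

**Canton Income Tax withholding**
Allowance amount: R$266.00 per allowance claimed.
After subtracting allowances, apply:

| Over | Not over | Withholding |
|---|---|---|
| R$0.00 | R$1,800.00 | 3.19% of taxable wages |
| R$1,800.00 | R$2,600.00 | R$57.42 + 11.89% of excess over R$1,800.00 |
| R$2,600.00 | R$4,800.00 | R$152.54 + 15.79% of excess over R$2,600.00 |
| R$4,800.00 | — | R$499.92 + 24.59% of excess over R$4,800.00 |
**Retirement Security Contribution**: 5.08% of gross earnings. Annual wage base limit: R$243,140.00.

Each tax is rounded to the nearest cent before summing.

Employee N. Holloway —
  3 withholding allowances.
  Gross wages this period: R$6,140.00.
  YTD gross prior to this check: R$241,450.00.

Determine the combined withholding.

R$719.05

Canton Income Tax: taxable = R$6,140.00 − 3×R$266.00 = R$5,342.00
  R$499.92 + 24.59% × (R$5,342.00 − R$4,800.00) = R$499.92 + 24.59% × R$542.00 = R$633.20
Retirement Security Contribution: cap R$243,140.00 − YTD R$241,450.00 = R$1,690.00 subject; 5.08% × R$1,690.00 = R$85.85
Total: R$633.20 + R$85.85 = R$719.05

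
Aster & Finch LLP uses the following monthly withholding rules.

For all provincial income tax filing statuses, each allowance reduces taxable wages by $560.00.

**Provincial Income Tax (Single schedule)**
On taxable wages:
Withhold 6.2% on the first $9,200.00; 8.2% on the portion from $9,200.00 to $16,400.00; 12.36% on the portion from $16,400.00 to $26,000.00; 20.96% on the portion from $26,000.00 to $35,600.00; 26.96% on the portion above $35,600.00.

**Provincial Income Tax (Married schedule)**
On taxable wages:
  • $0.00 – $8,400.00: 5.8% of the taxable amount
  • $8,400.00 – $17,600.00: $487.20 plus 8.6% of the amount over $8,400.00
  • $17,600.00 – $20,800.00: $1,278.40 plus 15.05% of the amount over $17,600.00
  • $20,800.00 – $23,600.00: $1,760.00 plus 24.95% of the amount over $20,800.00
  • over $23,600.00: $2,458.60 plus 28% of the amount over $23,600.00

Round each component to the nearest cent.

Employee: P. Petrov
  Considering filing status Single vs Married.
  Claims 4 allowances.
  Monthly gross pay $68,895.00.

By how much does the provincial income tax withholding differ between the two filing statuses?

$1,782.05

Provincial Income Tax (Single): taxable = $68,895.00 − 4×$560.00 = $66,655.00
  $4,359.52 + 26.96% × ($66,655.00 − $35,600.00) = $4,359.52 + 26.96% × $31,055.00 = $12,731.95
Provincial Income Tax (Married): taxable = $68,895.00 − 4×$560.00 = $66,655.00
  $2,458.60 + 28% × ($66,655.00 − $23,600.00) = $2,458.60 + 28% × $43,055.00 = $14,514.00
Difference: |$12,731.95 − $14,514.00| = $1,782.05 (higher under Married)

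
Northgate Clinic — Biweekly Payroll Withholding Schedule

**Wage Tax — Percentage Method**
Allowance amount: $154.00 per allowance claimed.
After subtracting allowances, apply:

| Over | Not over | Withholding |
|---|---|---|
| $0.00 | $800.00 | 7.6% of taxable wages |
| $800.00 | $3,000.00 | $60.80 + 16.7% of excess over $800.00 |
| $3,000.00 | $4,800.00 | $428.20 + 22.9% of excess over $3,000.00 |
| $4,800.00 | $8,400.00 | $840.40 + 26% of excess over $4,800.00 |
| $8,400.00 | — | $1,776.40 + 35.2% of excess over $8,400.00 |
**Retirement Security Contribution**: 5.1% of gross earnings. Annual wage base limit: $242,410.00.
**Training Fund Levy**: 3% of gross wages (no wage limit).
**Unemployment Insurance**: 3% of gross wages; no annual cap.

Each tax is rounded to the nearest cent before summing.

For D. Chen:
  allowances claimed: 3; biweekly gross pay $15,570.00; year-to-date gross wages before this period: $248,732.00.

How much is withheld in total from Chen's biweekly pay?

Wage Tax: taxable = $15,570.00 − 3×$154.00 = $15,108.00
  $1,776.40 + 35.2% × ($15,108.00 − $8,400.00) = $1,776.40 + 35.2% × $6,708.00 = $4,137.62
Retirement Security Contribution: YTD $248,732.00 ≥ cap $242,410.00 → $0.00
Training Fund Levy: 3% × $15,570.00 = $467.10
Unemployment Insurance: 3% × $15,570.00 = $467.10
Total: $4,137.62 + $0.00 + $467.10 + $467.10 = $5,071.82

$5,071.82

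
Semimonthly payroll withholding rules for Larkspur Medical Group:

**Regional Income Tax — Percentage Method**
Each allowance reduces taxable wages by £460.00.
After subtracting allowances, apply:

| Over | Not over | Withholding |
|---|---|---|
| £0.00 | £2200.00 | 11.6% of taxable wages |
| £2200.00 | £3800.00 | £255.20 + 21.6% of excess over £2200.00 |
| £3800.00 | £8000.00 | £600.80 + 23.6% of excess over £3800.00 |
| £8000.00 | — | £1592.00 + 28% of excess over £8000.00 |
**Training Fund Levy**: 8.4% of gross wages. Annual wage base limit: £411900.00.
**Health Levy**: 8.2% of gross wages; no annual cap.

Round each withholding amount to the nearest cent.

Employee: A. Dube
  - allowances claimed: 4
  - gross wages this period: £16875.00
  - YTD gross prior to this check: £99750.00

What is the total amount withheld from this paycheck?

£6363.05

Regional Income Tax: taxable = £16875.00 − 4×£460.00 = £15035.00
  £1592.00 + 28% × (£15035.00 − £8000.00) = £1592.00 + 28% × £7035.00 = £3561.80
Training Fund Levy: 8.4% × £16875.00 = £1417.50
Health Levy: 8.2% × £16875.00 = £1383.75
Total: £3561.80 + £1417.50 + £1383.75 = £6363.05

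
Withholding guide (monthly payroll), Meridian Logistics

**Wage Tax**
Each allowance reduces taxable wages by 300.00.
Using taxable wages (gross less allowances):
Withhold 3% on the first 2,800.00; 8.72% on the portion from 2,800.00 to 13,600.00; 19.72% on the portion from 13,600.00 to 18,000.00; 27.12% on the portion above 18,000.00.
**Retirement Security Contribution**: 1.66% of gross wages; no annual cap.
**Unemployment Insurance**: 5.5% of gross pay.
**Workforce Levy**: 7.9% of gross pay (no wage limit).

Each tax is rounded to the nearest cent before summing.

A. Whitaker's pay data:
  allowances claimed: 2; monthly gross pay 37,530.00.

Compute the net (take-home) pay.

24,850.72

Wage Tax: taxable = 37,530.00 − 2×300.00 = 36,930.00
  1,893.44 + 27.12% × (36,930.00 − 18,000.00) = 1,893.44 + 27.12% × 18,930.00 = 7,027.26
Retirement Security Contribution: 1.66% × 37,530.00 = 623.00
Unemployment Insurance: 5.5% × 37,530.00 = 2,064.15
Workforce Levy: 7.9% × 37,530.00 = 2,964.87
Total withheld: 7,027.26 + 623.00 + 2,064.15 + 2,964.87 = 12,679.28
Net pay: 37,530.00 − 12,679.28 = 24,850.72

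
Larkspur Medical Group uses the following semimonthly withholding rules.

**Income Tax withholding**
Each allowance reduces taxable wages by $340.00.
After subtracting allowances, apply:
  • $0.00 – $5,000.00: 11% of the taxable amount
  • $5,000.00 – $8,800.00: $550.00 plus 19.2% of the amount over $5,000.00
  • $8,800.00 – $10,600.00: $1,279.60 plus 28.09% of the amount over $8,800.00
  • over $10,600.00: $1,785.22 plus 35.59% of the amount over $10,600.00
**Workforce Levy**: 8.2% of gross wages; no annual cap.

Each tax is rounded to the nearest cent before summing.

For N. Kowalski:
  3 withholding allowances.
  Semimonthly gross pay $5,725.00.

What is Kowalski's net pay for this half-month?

$4,738.00

Income Tax: taxable = $5,725.00 − 3×$340.00 = $4,705.00
  11% × $4,705.00 = $517.55
Workforce Levy: 8.2% × $5,725.00 = $469.45
Total withheld: $517.55 + $469.45 = $987.00
Net pay: $5,725.00 − $987.00 = $4,738.00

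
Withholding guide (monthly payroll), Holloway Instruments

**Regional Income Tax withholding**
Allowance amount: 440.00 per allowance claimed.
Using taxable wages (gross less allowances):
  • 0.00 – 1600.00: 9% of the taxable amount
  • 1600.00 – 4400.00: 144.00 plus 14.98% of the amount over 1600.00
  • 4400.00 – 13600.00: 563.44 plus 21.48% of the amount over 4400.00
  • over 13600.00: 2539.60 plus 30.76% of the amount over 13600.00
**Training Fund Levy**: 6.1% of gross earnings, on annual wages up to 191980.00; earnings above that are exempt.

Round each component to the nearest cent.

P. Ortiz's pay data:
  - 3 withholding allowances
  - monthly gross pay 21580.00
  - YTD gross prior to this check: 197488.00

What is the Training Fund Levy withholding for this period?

Training Fund Levy: YTD 197488.00 ≥ cap 191980.00 → 0.00

0.00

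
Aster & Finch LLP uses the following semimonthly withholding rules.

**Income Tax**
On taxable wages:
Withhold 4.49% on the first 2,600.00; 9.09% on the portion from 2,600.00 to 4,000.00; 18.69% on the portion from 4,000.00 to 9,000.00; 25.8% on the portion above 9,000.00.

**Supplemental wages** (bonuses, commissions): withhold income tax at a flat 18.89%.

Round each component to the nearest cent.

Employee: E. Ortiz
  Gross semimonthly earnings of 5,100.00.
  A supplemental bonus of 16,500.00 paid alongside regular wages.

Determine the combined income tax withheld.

Income Tax: taxable = 5,100.00
  244.00 + 18.69% × (5,100.00 − 4,000.00) = 244.00 + 18.69% × 1,100.00 = 449.59
Supplemental (18.89% flat on bonus): 18.89% × 16,500.00 = 3,116.85
Total income tax: 449.59 + 3,116.85 = 3,566.44

3,566.44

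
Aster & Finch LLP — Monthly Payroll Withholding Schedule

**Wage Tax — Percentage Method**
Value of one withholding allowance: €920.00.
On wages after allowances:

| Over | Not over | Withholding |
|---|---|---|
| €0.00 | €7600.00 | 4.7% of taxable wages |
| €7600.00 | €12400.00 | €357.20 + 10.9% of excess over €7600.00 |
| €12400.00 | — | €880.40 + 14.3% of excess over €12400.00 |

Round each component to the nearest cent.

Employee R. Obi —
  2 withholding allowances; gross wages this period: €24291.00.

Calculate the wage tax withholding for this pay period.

€2317.69

Wage Tax: taxable = €24291.00 − 2×€920.00 = €22451.00
  €880.40 + 14.3% × (€22451.00 − €12400.00) = €880.40 + 14.3% × €10051.00 = €2317.69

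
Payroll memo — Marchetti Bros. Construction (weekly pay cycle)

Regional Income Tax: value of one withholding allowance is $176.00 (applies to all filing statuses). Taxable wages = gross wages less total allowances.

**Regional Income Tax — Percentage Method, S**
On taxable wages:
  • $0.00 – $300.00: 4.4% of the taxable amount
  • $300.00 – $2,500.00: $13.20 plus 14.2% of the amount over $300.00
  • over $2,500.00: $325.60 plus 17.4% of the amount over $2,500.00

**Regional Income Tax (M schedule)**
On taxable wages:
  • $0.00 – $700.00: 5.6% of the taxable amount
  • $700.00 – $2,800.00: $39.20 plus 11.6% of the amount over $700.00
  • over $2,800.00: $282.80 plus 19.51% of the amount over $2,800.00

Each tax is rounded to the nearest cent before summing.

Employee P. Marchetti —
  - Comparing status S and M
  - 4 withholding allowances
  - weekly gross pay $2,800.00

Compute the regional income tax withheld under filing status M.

$201.14

Regional Income Tax (M): taxable = $2,800.00 − 4×$176.00 = $2,096.00
  $39.20 + 11.6% × ($2,096.00 − $700.00) = $39.20 + 11.6% × $1,396.00 = $201.14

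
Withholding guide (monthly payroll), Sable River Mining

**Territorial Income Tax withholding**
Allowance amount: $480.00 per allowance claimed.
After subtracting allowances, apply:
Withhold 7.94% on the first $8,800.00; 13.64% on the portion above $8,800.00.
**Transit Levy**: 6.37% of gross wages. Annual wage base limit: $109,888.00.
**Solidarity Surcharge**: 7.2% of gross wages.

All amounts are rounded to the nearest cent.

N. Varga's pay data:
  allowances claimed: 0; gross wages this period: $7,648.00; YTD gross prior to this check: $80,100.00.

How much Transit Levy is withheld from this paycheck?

$487.18

Transit Levy: 6.37% × $7,648.00 = $487.18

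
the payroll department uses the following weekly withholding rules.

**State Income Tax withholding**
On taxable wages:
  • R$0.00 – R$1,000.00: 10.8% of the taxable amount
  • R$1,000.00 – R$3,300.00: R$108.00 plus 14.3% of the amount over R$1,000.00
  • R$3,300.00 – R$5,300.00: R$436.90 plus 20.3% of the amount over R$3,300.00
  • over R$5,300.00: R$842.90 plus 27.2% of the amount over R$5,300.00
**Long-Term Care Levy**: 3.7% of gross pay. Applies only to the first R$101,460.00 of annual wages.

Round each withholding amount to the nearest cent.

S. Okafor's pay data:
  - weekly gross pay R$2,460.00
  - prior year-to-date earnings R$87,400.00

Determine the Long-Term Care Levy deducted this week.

Long-Term Care Levy: 3.7% × R$2,460.00 = R$91.02

R$91.02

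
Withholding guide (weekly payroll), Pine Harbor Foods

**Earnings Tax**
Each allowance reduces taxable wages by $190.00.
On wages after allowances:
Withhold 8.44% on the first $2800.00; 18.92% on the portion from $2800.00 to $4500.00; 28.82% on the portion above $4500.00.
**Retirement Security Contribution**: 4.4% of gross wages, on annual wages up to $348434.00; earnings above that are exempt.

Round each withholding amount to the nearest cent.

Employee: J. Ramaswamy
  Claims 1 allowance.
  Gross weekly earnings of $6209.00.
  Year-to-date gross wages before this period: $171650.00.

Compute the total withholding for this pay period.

$1268.94

Earnings Tax: taxable = $6209.00 − 1×$190.00 = $6019.00
  $557.96 + 28.82% × ($6019.00 − $4500.00) = $557.96 + 28.82% × $1519.00 = $995.74
Retirement Security Contribution: 4.4% × $6209.00 = $273.20
Total: $995.74 + $273.20 = $1268.94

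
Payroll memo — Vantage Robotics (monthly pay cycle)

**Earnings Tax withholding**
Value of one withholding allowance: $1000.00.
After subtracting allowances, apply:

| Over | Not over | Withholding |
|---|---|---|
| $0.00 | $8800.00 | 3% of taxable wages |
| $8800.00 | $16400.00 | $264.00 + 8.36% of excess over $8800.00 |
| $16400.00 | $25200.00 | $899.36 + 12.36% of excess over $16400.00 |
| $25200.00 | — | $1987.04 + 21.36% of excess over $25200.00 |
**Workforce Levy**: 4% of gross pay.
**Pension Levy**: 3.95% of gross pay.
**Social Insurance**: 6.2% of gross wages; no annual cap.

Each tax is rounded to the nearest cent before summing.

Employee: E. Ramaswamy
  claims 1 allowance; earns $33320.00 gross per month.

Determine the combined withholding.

$8222.65

Earnings Tax: taxable = $33320.00 − 1×$1000.00 = $32320.00
  $1987.04 + 21.36% × ($32320.00 − $25200.00) = $1987.04 + 21.36% × $7120.00 = $3507.87
Workforce Levy: 4% × $33320.00 = $1332.80
Pension Levy: 3.95% × $33320.00 = $1316.14
Social Insurance: 6.2% × $33320.00 = $2065.84
Total: $3507.87 + $1332.80 + $1316.14 + $2065.84 = $8222.65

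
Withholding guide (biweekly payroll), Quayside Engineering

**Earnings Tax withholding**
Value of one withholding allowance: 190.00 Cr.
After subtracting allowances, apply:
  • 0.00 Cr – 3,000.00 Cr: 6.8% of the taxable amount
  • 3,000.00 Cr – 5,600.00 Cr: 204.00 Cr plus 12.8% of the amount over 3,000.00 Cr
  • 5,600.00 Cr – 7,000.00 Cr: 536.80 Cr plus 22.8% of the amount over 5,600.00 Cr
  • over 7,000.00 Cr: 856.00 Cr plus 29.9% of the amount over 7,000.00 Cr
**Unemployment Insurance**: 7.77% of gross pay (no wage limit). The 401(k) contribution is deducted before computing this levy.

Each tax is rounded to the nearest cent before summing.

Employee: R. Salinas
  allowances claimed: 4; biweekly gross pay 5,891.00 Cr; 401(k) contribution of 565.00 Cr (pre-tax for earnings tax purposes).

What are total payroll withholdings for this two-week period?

818.28 Cr

Earnings Tax: taxable = 5,891.00 Cr − 565.00 Cr − 4×190.00 Cr = 4,566.00 Cr
  204.00 Cr + 12.8% × (4,566.00 Cr − 3,000.00 Cr) = 204.00 Cr + 12.8% × 1,566.00 Cr = 404.45 Cr
Unemployment Insurance: 7.77% × 5,326.00 Cr = 413.83 Cr
Total: 404.45 Cr + 413.83 Cr = 818.28 Cr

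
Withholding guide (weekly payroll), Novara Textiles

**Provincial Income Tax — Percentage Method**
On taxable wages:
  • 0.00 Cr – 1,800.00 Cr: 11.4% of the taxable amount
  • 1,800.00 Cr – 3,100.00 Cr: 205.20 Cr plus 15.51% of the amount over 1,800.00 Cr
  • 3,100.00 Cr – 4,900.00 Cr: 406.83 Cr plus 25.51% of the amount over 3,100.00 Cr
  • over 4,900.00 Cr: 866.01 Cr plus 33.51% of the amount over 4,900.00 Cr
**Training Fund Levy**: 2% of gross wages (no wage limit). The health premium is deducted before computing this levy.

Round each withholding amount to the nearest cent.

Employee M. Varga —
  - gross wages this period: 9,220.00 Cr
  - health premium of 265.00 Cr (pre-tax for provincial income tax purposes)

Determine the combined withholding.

2,403.94 Cr

Provincial Income Tax: taxable = 9,220.00 Cr − 265.00 Cr = 8,955.00 Cr
  866.01 Cr + 33.51% × (8,955.00 Cr − 4,900.00 Cr) = 866.01 Cr + 33.51% × 4,055.00 Cr = 2,224.84 Cr
Training Fund Levy: 2% × 8,955.00 Cr = 179.10 Cr
Total: 2,224.84 Cr + 179.10 Cr = 2,403.94 Cr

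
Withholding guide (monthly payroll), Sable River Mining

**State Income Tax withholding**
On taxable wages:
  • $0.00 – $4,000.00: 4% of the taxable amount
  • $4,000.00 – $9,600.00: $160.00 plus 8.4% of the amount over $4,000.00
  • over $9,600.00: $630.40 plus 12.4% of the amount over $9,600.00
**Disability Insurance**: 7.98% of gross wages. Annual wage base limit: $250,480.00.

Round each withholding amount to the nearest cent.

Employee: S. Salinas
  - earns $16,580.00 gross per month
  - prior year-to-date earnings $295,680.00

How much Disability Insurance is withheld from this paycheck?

Disability Insurance: YTD $295,680.00 ≥ cap $250,480.00 → $0.00

$0.00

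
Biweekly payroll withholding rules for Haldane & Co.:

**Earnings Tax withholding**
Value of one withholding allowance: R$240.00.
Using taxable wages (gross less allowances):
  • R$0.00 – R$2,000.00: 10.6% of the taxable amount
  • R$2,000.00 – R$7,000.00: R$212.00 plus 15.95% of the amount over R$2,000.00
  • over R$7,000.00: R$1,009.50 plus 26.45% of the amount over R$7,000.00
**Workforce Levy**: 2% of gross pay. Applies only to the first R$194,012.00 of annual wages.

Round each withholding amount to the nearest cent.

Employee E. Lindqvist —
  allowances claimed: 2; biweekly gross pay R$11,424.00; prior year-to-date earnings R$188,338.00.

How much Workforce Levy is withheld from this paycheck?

R$113.48

Workforce Levy: cap R$194,012.00 − YTD R$188,338.00 = R$5,674.00 subject; 2% × R$5,674.00 = R$113.48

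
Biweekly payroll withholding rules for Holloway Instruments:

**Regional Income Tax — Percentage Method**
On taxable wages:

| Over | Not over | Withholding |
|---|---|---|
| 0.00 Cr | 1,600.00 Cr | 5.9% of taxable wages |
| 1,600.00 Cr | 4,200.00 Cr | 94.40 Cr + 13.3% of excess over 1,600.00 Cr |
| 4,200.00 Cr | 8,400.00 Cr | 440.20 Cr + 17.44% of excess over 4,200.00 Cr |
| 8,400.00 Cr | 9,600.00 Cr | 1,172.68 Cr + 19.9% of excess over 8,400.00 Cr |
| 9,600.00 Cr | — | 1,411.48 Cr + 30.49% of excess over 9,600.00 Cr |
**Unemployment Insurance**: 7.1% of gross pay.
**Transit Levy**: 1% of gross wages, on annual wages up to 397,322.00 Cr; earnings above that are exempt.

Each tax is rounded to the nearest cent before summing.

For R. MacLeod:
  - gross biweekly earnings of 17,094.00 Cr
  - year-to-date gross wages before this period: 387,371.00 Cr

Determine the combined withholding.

Regional Income Tax: taxable = 17,094.00 Cr
  1,411.48 Cr + 30.49% × (17,094.00 Cr − 9,600.00 Cr) = 1,411.48 Cr + 30.49% × 7,494.00 Cr = 3,696.40 Cr
Unemployment Insurance: 7.1% × 17,094.00 Cr = 1,213.67 Cr
Transit Levy: cap 397,322.00 Cr − YTD 387,371.00 Cr = 9,951.00 Cr subject; 1% × 9,951.00 Cr = 99.51 Cr
Total: 3,696.40 Cr + 1,213.67 Cr + 99.51 Cr = 5,009.58 Cr

5,009.58 Cr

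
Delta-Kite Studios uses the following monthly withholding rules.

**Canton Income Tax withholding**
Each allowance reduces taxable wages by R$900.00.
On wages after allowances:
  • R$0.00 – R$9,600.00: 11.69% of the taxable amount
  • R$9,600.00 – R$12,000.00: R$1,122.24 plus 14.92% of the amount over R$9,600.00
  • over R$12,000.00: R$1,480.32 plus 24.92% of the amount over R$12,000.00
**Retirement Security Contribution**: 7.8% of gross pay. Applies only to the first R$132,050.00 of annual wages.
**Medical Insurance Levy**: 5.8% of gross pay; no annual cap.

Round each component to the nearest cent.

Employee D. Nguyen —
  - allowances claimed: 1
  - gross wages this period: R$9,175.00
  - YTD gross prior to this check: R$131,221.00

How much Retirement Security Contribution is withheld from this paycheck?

R$64.66

Retirement Security Contribution: cap R$132,050.00 − YTD R$131,221.00 = R$829.00 subject; 7.8% × R$829.00 = R$64.66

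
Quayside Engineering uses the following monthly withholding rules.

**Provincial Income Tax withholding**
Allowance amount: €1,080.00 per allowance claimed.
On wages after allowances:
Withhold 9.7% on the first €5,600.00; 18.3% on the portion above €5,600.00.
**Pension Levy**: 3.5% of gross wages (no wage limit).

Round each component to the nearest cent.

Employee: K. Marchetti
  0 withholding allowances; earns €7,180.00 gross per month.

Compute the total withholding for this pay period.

Provincial Income Tax: taxable = €7,180.00
  €543.20 + 18.3% × (€7,180.00 − €5,600.00) = €543.20 + 18.3% × €1,580.00 = €832.34
Pension Levy: 3.5% × €7,180.00 = €251.30
Total: €832.34 + €251.30 = €1,083.64

€1,083.64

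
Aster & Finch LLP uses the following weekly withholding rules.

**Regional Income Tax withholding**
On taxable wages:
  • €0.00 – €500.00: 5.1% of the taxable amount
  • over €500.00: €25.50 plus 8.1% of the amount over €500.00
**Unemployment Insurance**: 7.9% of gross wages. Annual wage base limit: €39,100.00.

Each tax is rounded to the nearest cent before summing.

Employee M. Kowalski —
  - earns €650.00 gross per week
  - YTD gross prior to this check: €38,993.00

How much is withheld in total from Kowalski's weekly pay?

€46.10

Regional Income Tax: taxable = €650.00
  €25.50 + 8.1% × (€650.00 − €500.00) = €25.50 + 8.1% × €150.00 = €37.65
Unemployment Insurance: cap €39,100.00 − YTD €38,993.00 = €107.00 subject; 7.9% × €107.00 = €8.45
Total: €37.65 + €8.45 = €46.10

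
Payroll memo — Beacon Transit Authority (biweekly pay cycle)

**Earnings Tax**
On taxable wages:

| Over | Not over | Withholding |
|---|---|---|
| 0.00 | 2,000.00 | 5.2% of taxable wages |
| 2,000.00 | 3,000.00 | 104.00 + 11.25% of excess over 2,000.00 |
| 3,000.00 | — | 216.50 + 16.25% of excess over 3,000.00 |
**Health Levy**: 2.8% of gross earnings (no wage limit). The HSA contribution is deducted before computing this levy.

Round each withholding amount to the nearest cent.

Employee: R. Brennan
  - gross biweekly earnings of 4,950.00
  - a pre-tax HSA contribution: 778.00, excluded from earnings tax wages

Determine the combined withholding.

Earnings Tax: taxable = 4,950.00 − 778.00 = 4,172.00
  216.50 + 16.25% × (4,172.00 − 3,000.00) = 216.50 + 16.25% × 1,172.00 = 406.95
Health Levy: 2.8% × 4,172.00 = 116.82
Total: 406.95 + 116.82 = 523.77

523.77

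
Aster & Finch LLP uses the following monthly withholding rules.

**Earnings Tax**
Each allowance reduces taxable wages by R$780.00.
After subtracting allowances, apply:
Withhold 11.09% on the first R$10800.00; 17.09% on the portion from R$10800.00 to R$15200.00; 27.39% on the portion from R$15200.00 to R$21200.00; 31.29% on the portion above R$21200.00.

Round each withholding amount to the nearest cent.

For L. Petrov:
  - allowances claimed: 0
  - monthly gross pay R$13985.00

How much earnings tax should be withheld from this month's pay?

Earnings Tax: taxable = R$13985.00
  R$1197.72 + 17.09% × (R$13985.00 − R$10800.00) = R$1197.72 + 17.09% × R$3185.00 = R$1742.04

R$1742.04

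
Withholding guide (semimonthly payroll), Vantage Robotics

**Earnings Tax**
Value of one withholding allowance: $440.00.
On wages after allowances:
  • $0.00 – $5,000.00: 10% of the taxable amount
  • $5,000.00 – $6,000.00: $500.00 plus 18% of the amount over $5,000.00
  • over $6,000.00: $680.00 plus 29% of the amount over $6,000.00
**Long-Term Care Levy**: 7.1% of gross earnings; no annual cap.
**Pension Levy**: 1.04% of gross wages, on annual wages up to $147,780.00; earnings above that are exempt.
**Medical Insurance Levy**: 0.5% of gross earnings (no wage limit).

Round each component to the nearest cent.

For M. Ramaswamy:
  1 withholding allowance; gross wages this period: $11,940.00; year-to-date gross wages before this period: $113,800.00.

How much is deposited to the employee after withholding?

Earnings Tax: taxable = $11,940.00 − 1×$440.00 = $11,500.00
  $680.00 + 29% × ($11,500.00 − $6,000.00) = $680.00 + 29% × $5,500.00 = $2,275.00
Long-Term Care Levy: 7.1% × $11,940.00 = $847.74
Pension Levy: 1.04% × $11,940.00 = $124.18
Medical Insurance Levy: 0.5% × $11,940.00 = $59.70
Total withheld: $2,275.00 + $847.74 + $124.18 + $59.70 = $3,306.62
Net pay: $11,940.00 − $3,306.62 = $8,633.38

$8,633.38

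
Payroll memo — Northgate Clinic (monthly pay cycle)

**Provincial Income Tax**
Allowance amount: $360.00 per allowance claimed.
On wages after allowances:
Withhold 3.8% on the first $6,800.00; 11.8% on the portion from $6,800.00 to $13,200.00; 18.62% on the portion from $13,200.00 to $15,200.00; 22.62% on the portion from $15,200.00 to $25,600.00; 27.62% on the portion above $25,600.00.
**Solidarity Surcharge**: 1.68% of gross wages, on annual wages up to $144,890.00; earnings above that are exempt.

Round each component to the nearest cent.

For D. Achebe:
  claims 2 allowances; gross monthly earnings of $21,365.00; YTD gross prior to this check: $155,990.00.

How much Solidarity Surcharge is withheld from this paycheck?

$0.00

Solidarity Surcharge: YTD $155,990.00 ≥ cap $144,890.00 → $0.00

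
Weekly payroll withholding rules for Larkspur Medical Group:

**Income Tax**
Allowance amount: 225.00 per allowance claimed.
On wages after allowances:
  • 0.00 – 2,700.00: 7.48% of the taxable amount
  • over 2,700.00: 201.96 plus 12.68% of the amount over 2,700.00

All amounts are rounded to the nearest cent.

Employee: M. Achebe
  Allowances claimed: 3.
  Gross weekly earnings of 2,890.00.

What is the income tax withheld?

Income Tax: taxable = 2,890.00 − 3×225.00 = 2,215.00
  7.48% × 2,215.00 = 165.68

165.68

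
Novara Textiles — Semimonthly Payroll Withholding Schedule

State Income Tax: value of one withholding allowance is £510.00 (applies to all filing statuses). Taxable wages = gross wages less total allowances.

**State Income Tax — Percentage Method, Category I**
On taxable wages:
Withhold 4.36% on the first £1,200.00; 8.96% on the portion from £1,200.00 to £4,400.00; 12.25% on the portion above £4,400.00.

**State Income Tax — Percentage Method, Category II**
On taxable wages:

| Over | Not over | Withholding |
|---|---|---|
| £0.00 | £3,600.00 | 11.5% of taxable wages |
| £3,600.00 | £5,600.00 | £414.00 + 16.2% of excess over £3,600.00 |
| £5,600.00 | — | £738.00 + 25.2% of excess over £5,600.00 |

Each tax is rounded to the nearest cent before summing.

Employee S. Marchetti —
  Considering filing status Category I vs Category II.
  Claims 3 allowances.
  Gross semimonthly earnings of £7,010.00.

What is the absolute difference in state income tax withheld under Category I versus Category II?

£247.22

State Income Tax (Category I): taxable = £7,010.00 − 3×£510.00 = £5,480.00
  £339.04 + 12.25% × (£5,480.00 − £4,400.00) = £339.04 + 12.25% × £1,080.00 = £471.34
State Income Tax (Category II): taxable = £7,010.00 − 3×£510.00 = £5,480.00
  £414.00 + 16.2% × (£5,480.00 − £3,600.00) = £414.00 + 16.2% × £1,880.00 = £718.56
Difference: |£471.34 − £718.56| = £247.22 (higher under Category II)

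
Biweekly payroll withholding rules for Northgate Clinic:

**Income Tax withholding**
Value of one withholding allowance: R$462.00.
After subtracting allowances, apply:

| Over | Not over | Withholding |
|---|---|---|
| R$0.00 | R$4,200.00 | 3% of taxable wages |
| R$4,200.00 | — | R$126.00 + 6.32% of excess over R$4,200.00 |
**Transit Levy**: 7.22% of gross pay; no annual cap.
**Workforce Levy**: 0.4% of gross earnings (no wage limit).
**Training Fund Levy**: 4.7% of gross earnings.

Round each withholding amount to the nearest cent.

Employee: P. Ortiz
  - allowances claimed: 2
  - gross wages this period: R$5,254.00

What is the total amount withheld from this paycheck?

Income Tax: taxable = R$5,254.00 − 2×R$462.00 = R$4,330.00
  R$126.00 + 6.32% × (R$4,330.00 − R$4,200.00) = R$126.00 + 6.32% × R$130.00 = R$134.22
Transit Levy: 7.22% × R$5,254.00 = R$379.34
Workforce Levy: 0.4% × R$5,254.00 = R$21.02
Training Fund Levy: 4.7% × R$5,254.00 = R$246.94
Total: R$134.22 + R$379.34 + R$21.02 + R$246.94 = R$781.52

R$781.52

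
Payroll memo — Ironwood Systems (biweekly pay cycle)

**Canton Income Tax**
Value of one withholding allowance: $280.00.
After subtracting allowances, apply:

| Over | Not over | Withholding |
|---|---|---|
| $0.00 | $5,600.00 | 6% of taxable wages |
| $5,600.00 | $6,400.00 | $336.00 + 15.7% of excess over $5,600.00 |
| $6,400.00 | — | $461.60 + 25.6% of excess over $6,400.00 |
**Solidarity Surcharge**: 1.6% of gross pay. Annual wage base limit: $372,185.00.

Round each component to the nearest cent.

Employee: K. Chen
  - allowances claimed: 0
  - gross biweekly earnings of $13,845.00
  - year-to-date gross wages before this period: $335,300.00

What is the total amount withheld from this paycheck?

Canton Income Tax: taxable = $13,845.00
  $461.60 + 25.6% × ($13,845.00 − $6,400.00) = $461.60 + 25.6% × $7,445.00 = $2,367.52
Solidarity Surcharge: 1.6% × $13,845.00 = $221.52
Total: $2,367.52 + $221.52 = $2,589.04

$2,589.04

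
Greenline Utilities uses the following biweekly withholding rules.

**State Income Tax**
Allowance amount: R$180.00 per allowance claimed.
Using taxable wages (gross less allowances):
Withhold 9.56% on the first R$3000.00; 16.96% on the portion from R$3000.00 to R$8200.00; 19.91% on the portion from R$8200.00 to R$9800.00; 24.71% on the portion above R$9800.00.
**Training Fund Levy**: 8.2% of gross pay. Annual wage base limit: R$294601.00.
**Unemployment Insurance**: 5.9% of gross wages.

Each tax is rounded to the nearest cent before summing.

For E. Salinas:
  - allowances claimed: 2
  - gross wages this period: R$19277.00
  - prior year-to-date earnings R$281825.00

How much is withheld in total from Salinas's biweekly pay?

State Income Tax: taxable = R$19277.00 − 2×R$180.00 = R$18917.00
  R$1487.28 + 24.71% × (R$18917.00 − R$9800.00) = R$1487.28 + 24.71% × R$9117.00 = R$3740.09
Training Fund Levy: cap R$294601.00 − YTD R$281825.00 = R$12776.00 subject; 8.2% × R$12776.00 = R$1047.63
Unemployment Insurance: 5.9% × R$19277.00 = R$1137.34
Total: R$3740.09 + R$1047.63 + R$1137.34 = R$5925.06

R$5925.06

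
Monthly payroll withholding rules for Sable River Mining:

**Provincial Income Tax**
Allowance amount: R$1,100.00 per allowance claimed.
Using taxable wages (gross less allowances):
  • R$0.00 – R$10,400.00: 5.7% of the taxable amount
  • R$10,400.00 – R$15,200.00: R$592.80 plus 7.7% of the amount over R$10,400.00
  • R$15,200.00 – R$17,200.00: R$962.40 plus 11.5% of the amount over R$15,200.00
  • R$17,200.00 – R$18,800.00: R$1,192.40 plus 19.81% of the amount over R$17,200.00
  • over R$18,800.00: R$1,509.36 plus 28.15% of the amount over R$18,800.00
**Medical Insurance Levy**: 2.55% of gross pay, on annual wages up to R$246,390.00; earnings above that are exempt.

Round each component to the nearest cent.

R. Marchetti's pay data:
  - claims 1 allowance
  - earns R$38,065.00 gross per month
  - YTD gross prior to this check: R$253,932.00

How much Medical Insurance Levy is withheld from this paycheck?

Medical Insurance Levy: YTD R$253,932.00 ≥ cap R$246,390.00 → R$0.00

R$0.00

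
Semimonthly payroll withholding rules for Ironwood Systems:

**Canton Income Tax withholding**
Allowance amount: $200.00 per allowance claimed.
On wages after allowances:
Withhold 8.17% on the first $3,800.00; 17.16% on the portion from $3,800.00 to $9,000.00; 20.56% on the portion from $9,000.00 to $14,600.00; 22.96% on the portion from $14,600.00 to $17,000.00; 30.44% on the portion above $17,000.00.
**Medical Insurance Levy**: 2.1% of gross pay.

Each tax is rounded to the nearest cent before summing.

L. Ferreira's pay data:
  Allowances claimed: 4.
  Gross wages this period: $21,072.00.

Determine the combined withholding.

$4,343.69

Canton Income Tax: taxable = $21,072.00 − 4×$200.00 = $20,272.00
  $2,905.18 + 30.44% × ($20,272.00 − $17,000.00) = $2,905.18 + 30.44% × $3,272.00 = $3,901.18
Medical Insurance Levy: 2.1% × $21,072.00 = $442.51
Total: $3,901.18 + $442.51 = $4,343.69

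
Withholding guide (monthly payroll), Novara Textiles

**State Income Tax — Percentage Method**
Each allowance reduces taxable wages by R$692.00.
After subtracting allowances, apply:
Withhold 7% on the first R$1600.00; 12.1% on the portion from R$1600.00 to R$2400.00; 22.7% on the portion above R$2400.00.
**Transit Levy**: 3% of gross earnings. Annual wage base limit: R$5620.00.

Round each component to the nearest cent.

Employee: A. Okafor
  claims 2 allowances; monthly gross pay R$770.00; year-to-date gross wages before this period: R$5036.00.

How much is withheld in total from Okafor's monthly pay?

R$17.52

State Income Tax: taxable = R$770.00 − 2×R$692.00 = R$-614.00
  Taxable ≤ 0 → R$0.00
Transit Levy: cap R$5620.00 − YTD R$5036.00 = R$584.00 subject; 3% × R$584.00 = R$17.52
Total: R$0.00 + R$17.52 = R$17.52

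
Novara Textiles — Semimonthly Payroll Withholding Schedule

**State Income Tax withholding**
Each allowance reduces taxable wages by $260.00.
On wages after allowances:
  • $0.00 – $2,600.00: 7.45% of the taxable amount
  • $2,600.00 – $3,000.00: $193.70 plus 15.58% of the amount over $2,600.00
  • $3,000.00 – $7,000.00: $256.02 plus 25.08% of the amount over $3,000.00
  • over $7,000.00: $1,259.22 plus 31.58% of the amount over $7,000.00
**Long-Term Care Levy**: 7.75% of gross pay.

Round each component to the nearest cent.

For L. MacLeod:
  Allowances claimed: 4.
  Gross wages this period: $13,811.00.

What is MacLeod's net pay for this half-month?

$9,658.95

State Income Tax: taxable = $13,811.00 − 4×$260.00 = $12,771.00
  $1,259.22 + 31.58% × ($12,771.00 − $7,000.00) = $1,259.22 + 31.58% × $5,771.00 = $3,081.70
Long-Term Care Levy: 7.75% × $13,811.00 = $1,070.35
Total withheld: $3,081.70 + $1,070.35 = $4,152.05
Net pay: $13,811.00 − $4,152.05 = $9,658.95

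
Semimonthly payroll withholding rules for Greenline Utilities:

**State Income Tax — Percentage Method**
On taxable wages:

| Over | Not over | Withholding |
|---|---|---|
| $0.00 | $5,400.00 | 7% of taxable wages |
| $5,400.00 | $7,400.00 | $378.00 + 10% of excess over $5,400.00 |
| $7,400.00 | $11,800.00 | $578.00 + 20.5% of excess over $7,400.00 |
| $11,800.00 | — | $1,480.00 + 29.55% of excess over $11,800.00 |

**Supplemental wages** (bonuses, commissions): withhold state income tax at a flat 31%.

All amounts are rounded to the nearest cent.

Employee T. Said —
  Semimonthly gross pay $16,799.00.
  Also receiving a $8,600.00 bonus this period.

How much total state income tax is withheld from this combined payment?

$5,623.20

State Income Tax: taxable = $16,799.00
  $1,480.00 + 29.55% × ($16,799.00 − $11,800.00) = $1,480.00 + 29.55% × $4,999.00 = $2,957.20
Supplemental (31% flat on bonus): 31% × $8,600.00 = $2,666.00
Total state income tax: $2,957.20 + $2,666.00 = $5,623.20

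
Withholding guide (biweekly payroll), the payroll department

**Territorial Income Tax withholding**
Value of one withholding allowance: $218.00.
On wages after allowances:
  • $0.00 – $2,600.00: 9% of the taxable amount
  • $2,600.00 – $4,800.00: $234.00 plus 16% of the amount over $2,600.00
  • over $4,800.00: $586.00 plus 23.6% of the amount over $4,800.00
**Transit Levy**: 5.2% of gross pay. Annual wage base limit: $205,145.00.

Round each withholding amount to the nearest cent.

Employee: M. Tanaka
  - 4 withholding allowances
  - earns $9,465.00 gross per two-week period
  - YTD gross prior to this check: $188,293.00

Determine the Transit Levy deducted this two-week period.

Transit Levy: 5.2% × $9,465.00 = $492.18

$492.18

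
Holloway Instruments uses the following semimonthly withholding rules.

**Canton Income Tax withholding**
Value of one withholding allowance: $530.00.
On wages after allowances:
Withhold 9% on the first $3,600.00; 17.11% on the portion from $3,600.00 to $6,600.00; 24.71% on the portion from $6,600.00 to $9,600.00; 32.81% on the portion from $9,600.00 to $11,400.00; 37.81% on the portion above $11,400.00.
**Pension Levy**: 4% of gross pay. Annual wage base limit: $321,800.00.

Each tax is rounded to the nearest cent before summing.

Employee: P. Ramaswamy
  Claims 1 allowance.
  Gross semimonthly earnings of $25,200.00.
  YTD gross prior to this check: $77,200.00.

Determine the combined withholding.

$8,194.57

Canton Income Tax: taxable = $25,200.00 − 1×$530.00 = $24,670.00
  $2,169.18 + 37.81% × ($24,670.00 − $11,400.00) = $2,169.18 + 37.81% × $13,270.00 = $7,186.57
Pension Levy: 4% × $25,200.00 = $1,008.00
Total: $7,186.57 + $1,008.00 = $8,194.57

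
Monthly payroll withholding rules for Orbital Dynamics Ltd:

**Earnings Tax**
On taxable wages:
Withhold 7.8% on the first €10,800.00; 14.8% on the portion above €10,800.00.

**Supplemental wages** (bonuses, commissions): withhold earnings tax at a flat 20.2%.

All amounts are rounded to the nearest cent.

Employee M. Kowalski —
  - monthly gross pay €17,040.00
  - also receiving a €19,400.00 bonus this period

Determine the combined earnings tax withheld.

Earnings Tax: taxable = €17,040.00
  €842.40 + 14.8% × (€17,040.00 − €10,800.00) = €842.40 + 14.8% × €6,240.00 = €1,765.92
Supplemental (20.2% flat on bonus): 20.2% × €19,400.00 = €3,918.80
Total earnings tax: €1,765.92 + €3,918.80 = €5,684.72

€5,684.72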